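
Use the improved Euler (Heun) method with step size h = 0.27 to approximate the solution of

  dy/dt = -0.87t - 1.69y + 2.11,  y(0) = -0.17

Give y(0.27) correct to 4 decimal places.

Heun: k1 = f(t_n, y_n); k2 = f(t_n + h, y_n + h·k1); y_{n+1} = y_n + (h/2)·(k1 + k2).
t=0.000000, y=-0.170000:
  k1 = f(0.000000, -0.170000) = 2.397300
  k2 = f(0.270000, 0.477271) = 1.068512
  y ← -0.170000 + (0.27/2)·(2.397300 + 1.068512) = 0.297885
y(0.27) ≈ 0.2979

0.2979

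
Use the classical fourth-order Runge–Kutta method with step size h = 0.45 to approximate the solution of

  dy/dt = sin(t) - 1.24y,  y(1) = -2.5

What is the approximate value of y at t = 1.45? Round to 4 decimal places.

RK4: k1 = f(t_n, y_n); k2 = f(t_n + h/2, y_n + (h/2)·k1); k3 = f(t_n + h/2, y_n + (h/2)·k2); k4 = f(t_n + h, y_n + h·k3); y_{n+1} = y_n + (h/6)·(k1 + 2k2 + 2k3 + k4).
t=1.000000, y=-2.500000:
  k1 = f(1.000000, -2.500000) = 3.941471
  k2 = f(1.225000, -1.613169) = 2.941135
  k3 = f(1.225000, -1.838245) = 3.220229
  k4 = f(1.450000, -1.050897) = 2.295825
  y ← -2.500000 + (0.45/6)·(k1 + 2k2 + 2k3 + k4) = -1.107998
y(1.45) ≈ -1.1080

-1.1080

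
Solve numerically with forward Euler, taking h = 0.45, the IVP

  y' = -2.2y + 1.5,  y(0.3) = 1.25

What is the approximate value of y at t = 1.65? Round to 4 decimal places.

0.6818

Euler: y_{n+1} = y_n + h·f(t_n, y_n).
t=0.300000, y=1.250000: f=-1.250000 → y ← 1.250000 + 0.45·(-1.250000) = 0.687500
t=0.750000, y=0.687500: f=-0.012500 → y ← 0.687500 + 0.45·(-0.012500) = 0.681875
t=1.200000, y=0.681875: f=-0.000125 → y ← 0.681875 + 0.45·(-0.000125) = 0.681819
y(1.65) ≈ 0.6818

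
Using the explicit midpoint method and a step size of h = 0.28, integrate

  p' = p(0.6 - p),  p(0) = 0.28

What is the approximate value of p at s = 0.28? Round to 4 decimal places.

Midpoint: k1 = f(s_n, p_n); k2 = f(s_n + h/2, p_n + (h/2)·k1); p_{n+1} = p_n + h·k2.
s=0.000000, p=0.280000:
  k1 = f(0.000000, 0.280000) = 0.089600
  k2 = f(0.140000, 0.292544) = 0.089944
  p ← 0.280000 + 0.28·0.089944 = 0.305184
p(0.28) ≈ 0.3052

0.3052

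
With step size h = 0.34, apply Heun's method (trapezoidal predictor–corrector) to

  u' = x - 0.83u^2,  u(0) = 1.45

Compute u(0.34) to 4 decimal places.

1.1076

Heun: k1 = f(x_n, u_n); k2 = f(x_n + h, u_n + h·k1); u_{n+1} = u_n + (h/2)·(k1 + k2).
x=0.000000, u=1.450000:
  k1 = f(0.000000, 1.450000) = -1.745075
  k2 = f(0.340000, 0.856674) = -0.269130
  u ← 1.450000 + (0.34/2)·(-1.745075 + (-0.269130)) = 1.107585
u(0.34) ≈ 1.1076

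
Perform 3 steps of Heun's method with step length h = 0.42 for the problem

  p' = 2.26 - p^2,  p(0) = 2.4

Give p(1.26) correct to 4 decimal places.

Heun: k1 = f(t_n, p_n); k2 = f(t_n + h, p_n + h·k1); p_{n+1} = p_n + (h/2)·(k1 + k2).
t=0.000000, p=2.400000:
  k1 = f(0.000000, 2.400000) = -3.500000
  k2 = f(0.420000, 0.930000) = 1.395100
  p ← 2.400000 + (0.42/2)·(-3.500000 + 1.395100) = 1.957971
t=0.420000, p=1.957971:
  k1 = f(0.420000, 1.957971) = -1.573650
  k2 = f(0.840000, 1.297038) = 0.577693
  p ← 1.957971 + (0.42/2)·(-1.573650 + 0.577693) = 1.748820
t=0.840000, p=1.748820:
  k1 = f(0.840000, 1.748820) = -0.798371
  k2 = f(1.260000, 1.413504) = 0.262006
  p ← 1.748820 + (0.42/2)·(-0.798371 + 0.262006) = 1.636183
p(1.26) ≈ 1.6362

1.6362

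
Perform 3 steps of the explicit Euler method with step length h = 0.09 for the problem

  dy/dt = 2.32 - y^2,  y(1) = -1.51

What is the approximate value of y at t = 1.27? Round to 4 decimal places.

-1.4960

Euler: y_{n+1} = y_n + h·f(t_n, y_n).
t=1.000000, y=-1.510000: f=0.039900 → y ← -1.510000 + 0.09·0.039900 = -1.506409
t=1.090000, y=-1.506409: f=0.050732 → y ← -1.506409 + 0.09·0.050732 = -1.501843
t=1.180000, y=-1.501843: f=0.064467 → y ← -1.501843 + 0.09·0.064467 = -1.496041
y(1.27) ≈ -1.4960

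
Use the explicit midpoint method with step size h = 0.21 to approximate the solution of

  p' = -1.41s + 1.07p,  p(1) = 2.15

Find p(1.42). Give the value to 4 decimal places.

2.4789

Midpoint: k1 = f(s_n, p_n); k2 = f(s_n + h/2, p_n + (h/2)·k1); p_{n+1} = p_n + h·k2.
s=1.000000, p=2.150000:
  k1 = f(1.000000, 2.150000) = 0.890500
  k2 = f(1.105000, 2.243502) = 0.842498
  p ← 2.150000 + 0.21·0.842498 = 2.326925
s=1.210000, p=2.326925:
  k1 = f(1.210000, 2.326925) = 0.783709
  k2 = f(1.315000, 2.409214) = 0.723709
  p ← 2.326925 + 0.21·0.723709 = 2.478903
p(1.42) ≈ 2.4789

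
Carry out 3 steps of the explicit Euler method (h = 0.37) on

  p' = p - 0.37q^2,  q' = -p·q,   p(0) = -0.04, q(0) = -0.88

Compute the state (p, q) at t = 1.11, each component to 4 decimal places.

Euler on (p,q): p_{n+1} = p_n + h·p', q_{n+1} = q_n + h·q'.
0.000000: (-0.040000, -0.880000); f=(-0.326528, -0.035200) → (-0.160815, -0.893024)
0.370000: (-0.160815, -0.893024); f=(-0.455887, -0.143612) → (-0.329494, -0.946160)
0.740000: (-0.329494, -0.946160); f=(-0.660725, -0.311754) → (-0.573962, -1.061509)
(p(1.11), q(1.11)) ≈ (-0.5740, -1.0615)

-0.5740, -1.0615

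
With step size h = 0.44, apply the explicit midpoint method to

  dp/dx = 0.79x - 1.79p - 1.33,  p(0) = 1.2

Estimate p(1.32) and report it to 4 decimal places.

Midpoint: k1 = f(x_n, p_n); k2 = f(x_n + h/2, p_n + (h/2)·k1); p_{n+1} = p_n + h·k2.
x=0.000000, p=1.200000:
  k1 = f(0.000000, 1.200000) = -3.478000
  k2 = f(0.220000, 0.434840) = -1.934564
  p ← 1.200000 + 0.44·(-1.934564) = 0.348792
x=0.440000, p=0.348792:
  k1 = f(0.440000, 0.348792) = -1.606738
  k2 = f(0.660000, -0.004690) = -0.800204
  p ← 0.348792 + 0.44·(-0.800204) = -0.003298
x=0.880000, p=-0.003298:
  k1 = f(0.880000, -0.003298) = -0.628897
  k2 = f(1.100000, -0.141655) = -0.207437
  p ← -0.003298 + 0.44·(-0.207437) = -0.094570
p(1.32) ≈ -0.0946

-0.0946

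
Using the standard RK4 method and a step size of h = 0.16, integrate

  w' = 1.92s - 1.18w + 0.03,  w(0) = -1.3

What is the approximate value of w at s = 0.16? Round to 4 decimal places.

RK4: k1 = f(s_n, w_n); k2 = f(s_n + h/2, w_n + (h/2)·k1); k3 = f(s_n + h/2, w_n + (h/2)·k2); k4 = f(s_n + h, w_n + h·k3); w_{n+1} = w_n + (h/6)·(k1 + 2k2 + 2k3 + k4).
s=0.000000, w=-1.300000:
  k1 = f(0.000000, -1.300000) = 1.564000
  k2 = f(0.080000, -1.174880) = 1.569958
  k3 = f(0.080000, -1.174403) = 1.569396
  k4 = f(0.160000, -1.048897) = 1.574898
  w ← -1.300000 + (0.16/6)·(k1 + 2k2 + 2k3 + k4) = -1.048864
w(0.16) ≈ -1.0489

-1.0489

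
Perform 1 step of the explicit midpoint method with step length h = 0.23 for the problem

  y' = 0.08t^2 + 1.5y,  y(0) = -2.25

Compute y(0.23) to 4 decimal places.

-3.1599

Midpoint: k1 = f(t_n, y_n); k2 = f(t_n + h/2, y_n + (h/2)·k1); y_{n+1} = y_n + h·k2.
t=0.000000, y=-2.250000:
  k1 = f(0.000000, -2.250000) = -3.375000
  k2 = f(0.115000, -2.638125) = -3.956129
  y ← -2.250000 + 0.23·(-3.956129) = -3.159910
y(0.23) ≈ -3.1599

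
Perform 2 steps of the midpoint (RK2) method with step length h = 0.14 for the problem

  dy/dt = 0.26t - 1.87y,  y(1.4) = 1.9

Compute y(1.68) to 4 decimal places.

Midpoint: k1 = f(t_n, y_n); k2 = f(t_n + h/2, y_n + (h/2)·k1); y_{n+1} = y_n + h·k2.
t=1.400000, y=1.900000:
  k1 = f(1.400000, 1.900000) = -3.189000
  k2 = f(1.470000, 1.676770) = -2.753360
  y ← 1.900000 + 0.14·(-2.753360) = 1.514530
t=1.540000, y=1.514530:
  k1 = f(1.540000, 1.514530) = -2.431770
  k2 = f(1.610000, 1.344306) = -2.095252
  y ← 1.514530 + 0.14·(-2.095252) = 1.221194
y(1.68) ≈ 1.2212

1.2212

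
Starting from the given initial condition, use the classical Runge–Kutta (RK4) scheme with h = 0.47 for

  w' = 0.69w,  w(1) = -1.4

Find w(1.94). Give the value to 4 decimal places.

RK4: k1 = f(t_n, w_n); k2 = f(t_n + h/2, w_n + (h/2)·k1); k3 = f(t_n + h/2, w_n + (h/2)·k2); k4 = f(t_n + h, w_n + h·k3); w_{n+1} = w_n + (h/6)·(k1 + 2k2 + 2k3 + k4).
t=1.000000, w=-1.400000:
  k1 = f(1.000000, -1.400000) = -0.966000
  k2 = f(1.235000, -1.627010) = -1.122637
  k3 = f(1.235000, -1.663820) = -1.148036
  k4 = f(1.470000, -1.939577) = -1.338308
  w ← -1.400000 + (0.47/6)·(k1 + 2k2 + 2k3 + k4) = -1.936243
t=1.470000, w=-1.936243:
  k1 = f(1.470000, -1.936243) = -1.336008
  k2 = f(1.705000, -2.250205) = -1.552641
  k3 = f(1.705000, -2.301113) = -1.587768
  k4 = f(1.940000, -2.682494) = -1.850921
  w ← -1.936243 + (0.47/6)·(k1 + 2k2 + 2k3 + k4) = -2.677883
w(1.94) ≈ -2.6779

-2.6779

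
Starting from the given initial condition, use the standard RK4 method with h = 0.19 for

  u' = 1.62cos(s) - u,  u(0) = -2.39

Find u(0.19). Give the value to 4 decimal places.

-1.6979

RK4: k1 = f(s_n, u_n); k2 = f(s_n + h/2, u_n + (h/2)·k1); k3 = f(s_n + h/2, u_n + (h/2)·k2); k4 = f(s_n + h, u_n + h·k3); u_{n+1} = u_n + (h/6)·(k1 + 2k2 + 2k3 + k4).
s=0.000000, u=-2.390000:
  k1 = f(0.000000, -2.390000) = 4.010000
  k2 = f(0.095000, -2.009050) = 3.621745
  k3 = f(0.095000, -2.045934) = 3.658629
  k4 = f(0.190000, -1.694860) = 3.285707
  u ← -2.390000 + (0.19/6)·(k1 + 2k2 + 2k3 + k4) = -1.697879
u(0.19) ≈ -1.6979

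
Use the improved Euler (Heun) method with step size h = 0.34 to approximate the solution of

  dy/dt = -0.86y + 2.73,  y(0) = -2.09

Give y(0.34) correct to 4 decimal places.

Heun: k1 = f(t_n, y_n); k2 = f(t_n + h, y_n + h·k1); y_{n+1} = y_n + (h/2)·(k1 + k2).
t=0.000000, y=-2.090000:
  k1 = f(0.000000, -2.090000) = 4.527400
  k2 = f(0.340000, -0.550684) = 3.203588
  y ← -2.090000 + (0.34/2)·(4.527400 + 3.203588) = -0.775732
y(0.34) ≈ -0.7757

-0.7757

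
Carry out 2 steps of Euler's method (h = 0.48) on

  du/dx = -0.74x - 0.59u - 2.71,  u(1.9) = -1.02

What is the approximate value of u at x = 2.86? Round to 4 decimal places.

Euler: u_{n+1} = u_n + h·f(x_n, u_n).
x=1.900000, u=-1.020000: f=-3.514200 → u ← -1.020000 + 0.48·(-3.514200) = -2.706816
x=2.380000, u=-2.706816: f=-2.874179 → u ← -2.706816 + 0.48·(-2.874179) = -4.086422
u(2.86) ≈ -4.0864

-4.0864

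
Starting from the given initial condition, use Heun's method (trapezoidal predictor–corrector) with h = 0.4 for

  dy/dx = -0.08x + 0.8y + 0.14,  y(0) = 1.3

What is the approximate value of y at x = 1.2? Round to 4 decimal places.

3.5505

Heun: k1 = f(x_n, y_n); k2 = f(x_n + h, y_n + h·k1); y_{n+1} = y_n + (h/2)·(k1 + k2).
x=0.000000, y=1.300000:
  k1 = f(0.000000, 1.300000) = 1.180000
  k2 = f(0.400000, 1.772000) = 1.525600
  y ← 1.300000 + (0.4/2)·(1.180000 + 1.525600) = 1.841120
x=0.400000, y=1.841120:
  k1 = f(0.400000, 1.841120) = 1.580896
  k2 = f(0.800000, 2.473478) = 2.054783
  y ← 1.841120 + (0.4/2)·(1.580896 + 2.054783) = 2.568256
x=0.800000, y=2.568256:
  k1 = f(0.800000, 2.568256) = 2.130605
  k2 = f(1.200000, 3.420498) = 2.780398
  y ← 2.568256 + (0.4/2)·(2.130605 + 2.780398) = 3.550456
y(1.2) ≈ 3.5505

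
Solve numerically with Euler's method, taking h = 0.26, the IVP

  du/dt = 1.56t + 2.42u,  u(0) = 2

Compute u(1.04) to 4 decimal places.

Euler: u_{n+1} = u_n + h·f(t_n, u_n).
t=0.000000, u=2.000000: f=4.840000 → u ← 2.000000 + 0.26·4.840000 = 3.258400
t=0.260000, u=3.258400: f=8.290928 → u ← 3.258400 + 0.26·8.290928 = 5.414041
t=0.520000, u=5.414041: f=13.913180 → u ← 5.414041 + 0.26·13.913180 = 9.031468
t=0.780000, u=9.031468: f=23.072953 → u ← 9.031468 + 0.26·23.072953 = 15.030436
u(1.04) ≈ 15.0304

15.0304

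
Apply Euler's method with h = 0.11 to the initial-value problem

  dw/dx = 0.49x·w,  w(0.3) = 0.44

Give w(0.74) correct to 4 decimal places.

Euler: w_{n+1} = w_n + h·f(x_n, w_n).
x=0.300000, w=0.440000: f=0.064680 → w ← 0.440000 + 0.11·0.064680 = 0.447115
x=0.410000, w=0.447115: f=0.089825 → w ← 0.447115 + 0.11·0.089825 = 0.456996
x=0.520000, w=0.456996: f=0.116442 → w ← 0.456996 + 0.11·0.116442 = 0.469804
x=0.630000, w=0.469804: f=0.145029 → w ← 0.469804 + 0.11·0.145029 = 0.485757
w(0.74) ≈ 0.4858

0.4858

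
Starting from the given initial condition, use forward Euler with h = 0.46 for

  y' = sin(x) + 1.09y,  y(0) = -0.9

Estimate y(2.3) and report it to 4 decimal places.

Euler: y_{n+1} = y_n + h·f(x_n, y_n).
x=0.000000, y=-0.900000: f=-0.981000 → y ← -0.900000 + 0.46·(-0.981000) = -1.351260
x=0.460000, y=-1.351260: f=-1.028925 → y ← -1.351260 + 0.46·(-1.028925) = -1.824566
x=0.920000, y=-1.824566: f=-1.193175 → y ← -1.824566 + 0.46·(-1.193175) = -2.373426
x=1.380000, y=-2.373426: f=-1.605181 → y ← -2.373426 + 0.46·(-1.605181) = -3.111809
x=1.840000, y=-3.111809: f=-2.427889 → y ← -3.111809 + 0.46·(-2.427889) = -4.228638
y(2.3) ≈ -4.2286

-4.2286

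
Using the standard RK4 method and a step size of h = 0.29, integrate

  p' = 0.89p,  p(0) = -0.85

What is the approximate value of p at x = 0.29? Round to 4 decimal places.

-1.1003

RK4: k1 = f(x_n, p_n); k2 = f(x_n + h/2, p_n + (h/2)·k1); k3 = f(x_n + h/2, p_n + (h/2)·k2); k4 = f(x_n + h, p_n + h·k3); p_{n+1} = p_n + (h/6)·(k1 + 2k2 + 2k3 + k4).
x=0.000000, p=-0.850000:
  k1 = f(0.000000, -0.850000) = -0.756500
  k2 = f(0.145000, -0.959692) = -0.854126
  k3 = f(0.145000, -0.973848) = -0.866725
  k4 = f(0.290000, -1.101350) = -0.980202
  p ← -0.850000 + (0.29/6)·(k1 + 2k2 + 2k3 + k4) = -1.100290
p(0.29) ≈ -1.1003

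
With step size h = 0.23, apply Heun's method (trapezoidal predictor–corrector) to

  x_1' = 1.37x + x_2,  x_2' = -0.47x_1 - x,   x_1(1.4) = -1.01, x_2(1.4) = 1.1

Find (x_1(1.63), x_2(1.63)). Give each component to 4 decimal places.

Heun on (x_1,x_2): k1 = f(x_n, state_n); k2 = f(x_n + h, state_n + h·k1); state_{n+1} = state_n + (h/2)·(k1 + k2).
1.400000: (-1.010000, 1.100000)
  k1 = (3.018000, -0.925300)
  predictor → (-0.315860, 0.887181)
  k2 = (3.120281, -1.481546)
  → (-0.304098, 0.823213)
(x_1(1.63), x_2(1.63)) ≈ (-0.3041, 0.8232)

-0.3041, 0.8232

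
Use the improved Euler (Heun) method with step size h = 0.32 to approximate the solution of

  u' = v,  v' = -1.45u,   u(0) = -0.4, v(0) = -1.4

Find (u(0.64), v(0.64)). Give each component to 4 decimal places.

Heun on (u,v): k1 = f(s_n, state_n); k2 = f(s_n + h, state_n + h·k1); state_{n+1} = state_n + (h/2)·(k1 + k2).
0.000000: (-0.400000, -1.400000)
  k1 = (-1.400000, 0.580000)
  predictor → (-0.848000, -1.214400)
  k2 = (-1.214400, 1.229600)
  → (-0.818304, -1.110464)
0.320000: (-0.818304, -1.110464)
  k1 = (-1.110464, 1.186541)
  predictor → (-1.173652, -0.730771)
  k2 = (-0.730771, 1.701796)
  → (-1.112902, -0.648330)
(u(0.64), v(0.64)) ≈ (-1.1129, -0.6483)

-1.1129, -0.6483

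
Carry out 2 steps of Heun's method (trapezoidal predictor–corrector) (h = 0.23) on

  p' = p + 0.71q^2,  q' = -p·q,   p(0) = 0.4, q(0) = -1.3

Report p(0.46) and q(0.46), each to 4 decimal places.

1.1880, -0.9072

Heun on (p,q): k1 = f(s_n, state_n); k2 = f(s_n + h, state_n + h·k1); state_{n+1} = state_n + (h/2)·(k1 + k2).
0.000000: (0.400000, -1.300000)
  k1 = (1.599900, 0.520000)
  predictor → (0.767977, -1.180400)
  k2 = (1.757251, 0.906520)
  → (0.786072, -1.135950)
0.230000: (0.786072, -1.135950)
  k1 = (1.702244, 0.892939)
  predictor → (1.177589, -0.930574)
  k2 = (1.792426, 1.095834)
  → (1.187959, -0.907241)
(p(0.46), q(0.46)) ≈ (1.1880, -0.9072)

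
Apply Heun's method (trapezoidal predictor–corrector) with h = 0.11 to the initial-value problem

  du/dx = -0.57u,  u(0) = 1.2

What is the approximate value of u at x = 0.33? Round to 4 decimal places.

0.9944

Heun: k1 = f(x_n, u_n); k2 = f(x_n + h, u_n + h·k1); u_{n+1} = u_n + (h/2)·(k1 + k2).
x=0.000000, u=1.200000:
  k1 = f(0.000000, 1.200000) = -0.684000
  k2 = f(0.110000, 1.124760) = -0.641113
  u ← 1.200000 + (0.11/2)·(-0.684000 + (-0.641113)) = 1.127119
x=0.110000, u=1.127119:
  k1 = f(0.110000, 1.127119) = -0.642458
  k2 = f(0.220000, 1.056448) = -0.602176
  u ← 1.127119 + (0.11/2)·(-0.642458 + (-0.602176)) = 1.058664
x=0.220000, u=1.058664:
  k1 = f(0.220000, 1.058664) = -0.603438
  k2 = f(0.330000, 0.992286) = -0.565603
  u ← 1.058664 + (0.11/2)·(-0.603438 + (-0.565603)) = 0.994367
u(0.33) ≈ 0.9944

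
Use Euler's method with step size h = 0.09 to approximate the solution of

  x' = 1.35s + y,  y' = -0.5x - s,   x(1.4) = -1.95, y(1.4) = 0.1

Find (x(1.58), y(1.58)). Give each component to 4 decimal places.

Euler on (x,y): x_{n+1} = x_n + h·x', y_{n+1} = y_n + h·y'.
1.400000: (-1.950000, 0.100000); f=(1.990000, -0.425000) → (-1.770900, 0.061750)
1.490000: (-1.770900, 0.061750); f=(2.073250, -0.604550) → (-1.584307, 0.007341)
(x(1.58), y(1.58)) ≈ (-1.5843, 0.0073)

-1.5843, 0.0073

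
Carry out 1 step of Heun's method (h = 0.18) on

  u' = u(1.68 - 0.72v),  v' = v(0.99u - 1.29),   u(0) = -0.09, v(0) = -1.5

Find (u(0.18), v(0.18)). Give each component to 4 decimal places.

-0.1426, -1.1694

Heun on (u,v): k1 = f(t_n, state_n); k2 = f(t_n + h, state_n + h·k1); state_{n+1} = state_n + (h/2)·(k1 + k2).
0.000000: (-0.090000, -1.500000)
  k1 = (-0.248400, 2.068650)
  predictor → (-0.134712, -1.127643)
  k2 = (-0.335689, 1.605047)
  → (-0.142568, -1.169367)
(u(0.18), v(0.18)) ≈ (-0.1426, -1.1694)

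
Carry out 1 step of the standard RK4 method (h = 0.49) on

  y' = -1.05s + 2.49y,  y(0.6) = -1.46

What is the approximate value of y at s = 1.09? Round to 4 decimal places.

RK4: k1 = f(s_n, y_n); k2 = f(s_n + h/2, y_n + (h/2)·k1); k3 = f(s_n + h/2, y_n + (h/2)·k2); k4 = f(s_n + h, y_n + h·k3); y_{n+1} = y_n + (h/6)·(k1 + 2k2 + 2k3 + k4).
s=0.600000, y=-1.460000:
  k1 = f(0.600000, -1.460000) = -4.265400
  k2 = f(0.845000, -2.505023) = -7.124757
  k3 = f(0.845000, -3.205566) = -8.869108
  k4 = f(1.090000, -5.805863) = -15.601099
  y ← -1.460000 + (0.49/6)·(k1 + 2k2 + 2k3 + k4) = -5.694762
y(1.09) ≈ -5.6948

-5.6948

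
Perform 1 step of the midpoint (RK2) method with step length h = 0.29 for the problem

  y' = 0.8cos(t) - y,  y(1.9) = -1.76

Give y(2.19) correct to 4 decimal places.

-1.4187

Midpoint: k1 = f(t_n, y_n); k2 = f(t_n + h/2, y_n + (h/2)·k1); y_{n+1} = y_n + h·k2.
t=1.900000, y=-1.760000:
  k1 = f(1.900000, -1.760000) = 1.501368
  k2 = f(2.045000, -1.542302) = 1.176997
  y ← -1.760000 + 0.29·1.176997 = -1.418671
y(2.19) ≈ -1.4187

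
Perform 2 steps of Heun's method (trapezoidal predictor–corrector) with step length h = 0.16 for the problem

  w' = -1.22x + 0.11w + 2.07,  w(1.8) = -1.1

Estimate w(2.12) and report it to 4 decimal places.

-1.2435

Heun: k1 = f(x_n, w_n); k2 = f(x_n + h, w_n + h·k1); w_{n+1} = w_n + (h/2)·(k1 + k2).
x=1.800000, w=-1.100000:
  k1 = f(1.800000, -1.100000) = -0.247000
  k2 = f(1.960000, -1.139520) = -0.446547
  w ← -1.100000 + (0.16/2)·(-0.247000 + (-0.446547)) = -1.155484
x=1.960000, w=-1.155484:
  k1 = f(1.960000, -1.155484) = -0.448303
  k2 = f(2.120000, -1.227212) = -0.651393
  w ← -1.155484 + (0.16/2)·(-0.448303 + (-0.651393)) = -1.243460
w(2.12) ≈ -1.2435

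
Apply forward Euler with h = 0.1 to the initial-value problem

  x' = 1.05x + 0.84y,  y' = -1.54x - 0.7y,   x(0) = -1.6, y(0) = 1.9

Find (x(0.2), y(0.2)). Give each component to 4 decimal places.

Euler on (x,y): x_{n+1} = x_n + h·x', y_{n+1} = y_n + h·y'.
0.000000: (-1.600000, 1.900000); f=(-0.084000, 1.134000) → (-1.608400, 2.013400)
0.100000: (-1.608400, 2.013400); f=(0.002436, 1.067556) → (-1.608156, 2.120156)
(x(0.2), y(0.2)) ≈ (-1.6082, 2.1202)

-1.6082, 2.1202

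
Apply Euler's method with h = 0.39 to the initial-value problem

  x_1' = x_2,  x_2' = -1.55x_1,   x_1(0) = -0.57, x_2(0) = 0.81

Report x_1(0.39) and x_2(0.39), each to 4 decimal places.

Euler on (x_1,x_2): x_1_{n+1} = x_1_n + h·x_1', x_2_{n+1} = x_2_n + h·x_2'.
0.000000: (-0.570000, 0.810000); f=(0.810000, 0.883500) → (-0.254100, 1.154565)
(x_1(0.39), x_2(0.39)) ≈ (-0.2541, 1.1546)

-0.2541, 1.1546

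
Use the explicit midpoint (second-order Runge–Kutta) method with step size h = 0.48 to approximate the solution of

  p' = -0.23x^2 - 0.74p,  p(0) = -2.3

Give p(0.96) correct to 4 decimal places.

Midpoint: k1 = f(x_n, p_n); k2 = f(x_n + h/2, p_n + (h/2)·k1); p_{n+1} = p_n + h·k2.
x=0.000000, p=-2.300000:
  k1 = f(0.000000, -2.300000) = 1.702000
  k2 = f(0.240000, -1.891520) = 1.386477
  p ← -2.300000 + 0.48·1.386477 = -1.634491
x=0.480000, p=-1.634491:
  k1 = f(0.480000, -1.634491) = 1.156531
  k2 = f(0.720000, -1.356924) = 0.884891
  p ← -1.634491 + 0.48·0.884891 = -1.209743
p(0.96) ≈ -1.2097

-1.2097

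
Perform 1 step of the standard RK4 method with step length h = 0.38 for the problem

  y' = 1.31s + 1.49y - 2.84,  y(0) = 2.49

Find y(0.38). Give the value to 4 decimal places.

3.0494

RK4: k1 = f(s_n, y_n); k2 = f(s_n + h/2, y_n + (h/2)·k1); k3 = f(s_n + h/2, y_n + (h/2)·k2); k4 = f(s_n + h, y_n + h·k3); y_{n+1} = y_n + (h/6)·(k1 + 2k2 + 2k3 + k4).
s=0.000000, y=2.490000:
  k1 = f(0.000000, 2.490000) = 0.870100
  k2 = f(0.190000, 2.655319) = 1.365325
  k3 = f(0.190000, 2.749412) = 1.505524
  k4 = f(0.380000, 3.062099) = 2.220327
  y ← 2.490000 + (0.38/6)·(k1 + 2k2 + 2k3 + k4) = 3.049368
y(0.38) ≈ 3.0494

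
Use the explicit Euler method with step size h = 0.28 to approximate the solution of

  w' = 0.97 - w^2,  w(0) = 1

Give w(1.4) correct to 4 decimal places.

0.9852

Euler: w_{n+1} = w_n + h·f(x_n, w_n).
x=0.000000, w=1.000000: f=-0.030000 → w ← 1.000000 + 0.28·(-0.030000) = 0.991600
x=0.280000, w=0.991600: f=-0.013271 → w ← 0.991600 + 0.28·(-0.013271) = 0.987884
x=0.560000, w=0.987884: f=-0.005915 → w ← 0.987884 + 0.28·(-0.005915) = 0.986228
x=0.840000, w=0.986228: f=-0.002646 → w ← 0.986228 + 0.28·(-0.002646) = 0.985487
x=1.120000, w=0.985487: f=-0.001185 → w ← 0.985487 + 0.28·(-0.001185) = 0.985155
w(1.4) ≈ 0.9852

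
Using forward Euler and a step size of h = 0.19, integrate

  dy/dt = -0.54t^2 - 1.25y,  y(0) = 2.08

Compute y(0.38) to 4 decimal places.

Euler: y_{n+1} = y_n + h·f(t_n, y_n).
t=0.000000, y=2.080000: f=-2.600000 → y ← 2.080000 + 0.19·(-2.600000) = 1.586000
t=0.190000, y=1.586000: f=-2.001994 → y ← 1.586000 + 0.19·(-2.001994) = 1.205621
y(0.38) ≈ 1.2056

1.2056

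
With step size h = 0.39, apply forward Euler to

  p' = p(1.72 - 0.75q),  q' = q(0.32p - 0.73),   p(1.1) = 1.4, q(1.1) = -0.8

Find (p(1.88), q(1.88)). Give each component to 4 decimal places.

5.0109, -0.7463

Euler on (p,q): p_{n+1} = p_n + h·p', q_{n+1} = q_n + h·q'.
1.100000: (1.400000, -0.800000); f=(3.248000, 0.225600) → (2.666720, -0.712016)
1.490000: (2.666720, -0.712016); f=(6.010819, -0.087827) → (5.010939, -0.746269)
(p(1.88), q(1.88)) ≈ (5.0109, -0.7463)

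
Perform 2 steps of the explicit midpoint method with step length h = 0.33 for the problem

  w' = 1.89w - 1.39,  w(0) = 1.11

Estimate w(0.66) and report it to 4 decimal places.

1.9737

Midpoint: k1 = f(x_n, w_n); k2 = f(x_n + h/2, w_n + (h/2)·k1); w_{n+1} = w_n + h·k2.
x=0.000000, w=1.110000:
  k1 = f(0.000000, 1.110000) = 0.707900
  k2 = f(0.165000, 1.226804) = 0.928659
  w ← 1.110000 + 0.33·0.928659 = 1.416457
x=0.330000, w=1.416457:
  k1 = f(0.330000, 1.416457) = 1.287104
  k2 = f(0.495000, 1.628830) = 1.688488
  w ← 1.416457 + 0.33·1.688488 = 1.973658
w(0.66) ≈ 1.9737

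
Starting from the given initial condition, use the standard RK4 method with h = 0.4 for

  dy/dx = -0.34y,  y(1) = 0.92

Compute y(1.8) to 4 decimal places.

0.7009

RK4: k1 = f(x_n, y_n); k2 = f(x_n + h/2, y_n + (h/2)·k1); k3 = f(x_n + h/2, y_n + (h/2)·k2); k4 = f(x_n + h, y_n + h·k3); y_{n+1} = y_n + (h/6)·(k1 + 2k2 + 2k3 + k4).
x=1.000000, y=0.920000:
  k1 = f(1.000000, 0.920000) = -0.312800
  k2 = f(1.200000, 0.857440) = -0.291530
  k3 = f(1.200000, 0.861694) = -0.292976
  k4 = f(1.400000, 0.802810) = -0.272955
  y ← 0.920000 + (0.4/6)·(k1 + 2k2 + 2k3 + k4) = 0.803016
x=1.400000, y=0.803016:
  k1 = f(1.400000, 0.803016) = -0.273025
  k2 = f(1.600000, 0.748411) = -0.254460
  k3 = f(1.600000, 0.752124) = -0.255722
  k4 = f(1.800000, 0.700727) = -0.238247
  y ← 0.803016 + (0.4/6)·(k1 + 2k2 + 2k3 + k4) = 0.700907
y(1.8) ≈ 0.7009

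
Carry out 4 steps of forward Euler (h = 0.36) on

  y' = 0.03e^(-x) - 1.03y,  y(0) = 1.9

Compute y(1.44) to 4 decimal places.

Euler: y_{n+1} = y_n + h·f(x_n, y_n).
x=0.000000, y=1.900000: f=-1.927000 → y ← 1.900000 + 0.36·(-1.927000) = 1.206280
x=0.360000, y=1.206280: f=-1.221538 → y ← 1.206280 + 0.36·(-1.221538) = 0.766526
x=0.720000, y=0.766526: f=-0.774920 → y ← 0.766526 + 0.36·(-0.774920) = 0.487555
x=1.080000, y=0.487555: f=-0.491994 → y ← 0.487555 + 0.36·(-0.491994) = 0.310437
y(1.44) ≈ 0.3104

0.3104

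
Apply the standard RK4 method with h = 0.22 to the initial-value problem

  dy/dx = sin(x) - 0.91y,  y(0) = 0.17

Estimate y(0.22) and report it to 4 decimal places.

0.1617

RK4: k1 = f(x_n, y_n); k2 = f(x_n + h/2, y_n + (h/2)·k1); k3 = f(x_n + h/2, y_n + (h/2)·k2); k4 = f(x_n + h, y_n + h·k3); y_{n+1} = y_n + (h/6)·(k1 + 2k2 + 2k3 + k4).
x=0.000000, y=0.170000:
  k1 = f(0.000000, 0.170000) = -0.154700
  k2 = f(0.110000, 0.152983) = -0.029436
  k3 = f(0.110000, 0.166762) = -0.041975
  k4 = f(0.220000, 0.160765) = 0.071933
  y ← 0.170000 + (0.22/6)·(k1 + 2k2 + 2k3 + k4) = 0.161728
y(0.22) ≈ 0.1617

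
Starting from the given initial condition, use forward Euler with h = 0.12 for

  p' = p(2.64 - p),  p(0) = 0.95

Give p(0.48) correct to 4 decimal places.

Euler: p_{n+1} = p_n + h·f(s_n, p_n).
s=0.000000, p=0.950000: f=1.605500 → p ← 0.950000 + 0.12·1.605500 = 1.142660
s=0.120000, p=1.142660: f=1.710951 → p ← 1.142660 + 0.12·1.710951 = 1.347974
s=0.240000, p=1.347974: f=1.741617 → p ← 1.347974 + 0.12·1.741617 = 1.556968
s=0.360000, p=1.556968: f=1.686246 → p ← 1.556968 + 0.12·1.686246 = 1.759318
p(0.48) ≈ 1.7593

1.7593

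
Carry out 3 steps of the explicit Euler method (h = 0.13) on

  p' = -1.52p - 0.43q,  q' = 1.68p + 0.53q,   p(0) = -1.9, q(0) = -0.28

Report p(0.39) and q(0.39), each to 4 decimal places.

Euler on (p,q): p_{n+1} = p_n + h·p', q_{n+1} = q_n + h·q'.
0.000000: (-1.900000, -0.280000); f=(3.008400, -3.340400) → (-1.508908, -0.714252)
0.130000: (-1.508908, -0.714252); f=(2.600669, -2.913519) → (-1.170821, -1.093009)
0.260000: (-1.170821, -1.093009); f=(2.249642, -2.546274) → (-0.878368, -1.424025)
(p(0.39), q(0.39)) ≈ (-0.8784, -1.4240)

-0.8784, -1.4240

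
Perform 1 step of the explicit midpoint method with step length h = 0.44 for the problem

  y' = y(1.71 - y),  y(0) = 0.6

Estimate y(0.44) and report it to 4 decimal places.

Midpoint: k1 = f(t_n, y_n); k2 = f(t_n + h/2, y_n + (h/2)·k1); y_{n+1} = y_n + h·k2.
t=0.000000, y=0.600000:
  k1 = f(0.000000, 0.600000) = 0.666000
  k2 = f(0.220000, 0.746520) = 0.719257
  y ← 0.600000 + 0.44·0.719257 = 0.916473
y(0.44) ≈ 0.9165

0.9165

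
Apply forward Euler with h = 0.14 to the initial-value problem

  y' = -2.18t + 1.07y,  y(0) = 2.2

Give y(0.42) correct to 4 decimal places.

Euler: y_{n+1} = y_n + h·f(t_n, y_n).
t=0.000000, y=2.200000: f=2.354000 → y ← 2.200000 + 0.14·2.354000 = 2.529560
t=0.140000, y=2.529560: f=2.401429 → y ← 2.529560 + 0.14·2.401429 = 2.865760
t=0.280000, y=2.865760: f=2.455963 → y ← 2.865760 + 0.14·2.455963 = 3.209595
y(0.42) ≈ 3.2096

3.2096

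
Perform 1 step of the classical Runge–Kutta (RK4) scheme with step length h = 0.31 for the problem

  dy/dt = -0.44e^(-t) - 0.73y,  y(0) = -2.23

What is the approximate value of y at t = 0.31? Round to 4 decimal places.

-1.8827

RK4: k1 = f(t_n, y_n); k2 = f(t_n + h/2, y_n + (h/2)·k1); k3 = f(t_n + h/2, y_n + (h/2)·k2); k4 = f(t_n + h, y_n + h·k3); y_{n+1} = y_n + (h/6)·(k1 + 2k2 + 2k3 + k4).
t=0.000000, y=-2.230000:
  k1 = f(0.000000, -2.230000) = 1.187900
  k2 = f(0.155000, -2.045876) = 1.116666
  k3 = f(0.155000, -2.056917) = 1.124727
  k4 = f(0.310000, -1.881335) = 1.050658
  y ← -2.230000 + (0.31/6)·(k1 + 2k2 + 2k3 + k4) = -1.882731
y(0.31) ≈ -1.8827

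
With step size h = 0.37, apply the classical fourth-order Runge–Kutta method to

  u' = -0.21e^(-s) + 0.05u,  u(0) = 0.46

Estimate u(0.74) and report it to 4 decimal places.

RK4: k1 = f(s_n, u_n); k2 = f(s_n + h/2, u_n + (h/2)·k1); k3 = f(s_n + h/2, u_n + (h/2)·k2); k4 = f(s_n + h, u_n + h·k3); u_{n+1} = u_n + (h/6)·(k1 + 2k2 + 2k3 + k4).
s=0.000000, u=0.460000:
  k1 = f(0.000000, 0.460000) = -0.187000
  k2 = f(0.185000, 0.425405) = -0.153262
  k3 = f(0.185000, 0.431647) = -0.152950
  k4 = f(0.370000, 0.403409) = -0.124884
  u ← 0.460000 + (0.37/6)·(k1 + 2k2 + 2k3 + k4) = 0.403001
s=0.370000, u=0.403001:
  k1 = f(0.370000, 0.403001) = -0.124904
  k2 = f(0.555000, 0.379894) = -0.101560
  k3 = f(0.555000, 0.384212) = -0.101345
  k4 = f(0.740000, 0.365504) = -0.081919
  u ← 0.403001 + (0.37/6)·(k1 + 2k2 + 2k3 + k4) = 0.365222
u(0.74) ≈ 0.3652

0.3652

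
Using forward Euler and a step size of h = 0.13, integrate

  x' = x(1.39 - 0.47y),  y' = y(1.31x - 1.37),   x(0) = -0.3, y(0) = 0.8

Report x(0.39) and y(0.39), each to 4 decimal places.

Euler on (x,y): x_{n+1} = x_n + h·x', y_{n+1} = y_n + h·y'.
0.000000: (-0.300000, 0.800000); f=(-0.304200, -1.410400) → (-0.339546, 0.616648)
0.130000: (-0.339546, 0.616648); f=(-0.373560, -1.119096) → (-0.388109, 0.471166)
0.260000: (-0.388109, 0.471166); f=(-0.453525, -0.885048) → (-0.447067, 0.356109)
(x(0.39), y(0.39)) ≈ (-0.4471, 0.3561)

-0.4471, 0.3561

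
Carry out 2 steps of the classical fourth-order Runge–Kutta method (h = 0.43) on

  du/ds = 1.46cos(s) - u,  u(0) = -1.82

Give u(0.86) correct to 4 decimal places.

RK4: k1 = f(s_n, u_n); k2 = f(s_n + h/2, u_n + (h/2)·k1); k3 = f(s_n + h/2, u_n + (h/2)·k2); k4 = f(s_n + h, u_n + h·k3); u_{n+1} = u_n + (h/6)·(k1 + 2k2 + 2k3 + k4).
s=0.000000, u=-1.820000:
  k1 = f(0.000000, -1.820000) = 3.280000
  k2 = f(0.215000, -1.114800) = 2.541186
  k3 = f(0.215000, -1.273645) = 2.700031
  k4 = f(0.430000, -0.658987) = 1.986077
  u ← -1.820000 + (0.43/6)·(k1 + 2k2 + 2k3 + k4) = -0.691357
s=0.430000, u=-0.691357:
  k1 = f(0.430000, -0.691357) = 2.018447
  k2 = f(0.645000, -0.257391) = 1.424076
  k3 = f(0.645000, -0.385180) = 1.551866
  k4 = f(0.860000, -0.024054) = 0.976613
  u ← -0.691357 + (0.43/6)·(k1 + 2k2 + 2k3 + k4) = -0.050159
u(0.86) ≈ -0.0502

-0.0502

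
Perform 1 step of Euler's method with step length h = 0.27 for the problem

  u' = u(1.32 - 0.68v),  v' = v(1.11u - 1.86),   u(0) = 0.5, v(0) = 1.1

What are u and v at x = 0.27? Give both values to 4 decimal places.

0.5772, 0.7124

Euler on (u,v): u_{n+1} = u_n + h·u', v_{n+1} = v_n + h·v'.
0.000000: (0.500000, 1.100000); f=(0.286000, -1.435500) → (0.577220, 0.712415)
(u(0.27), v(0.27)) ≈ (0.5772, 0.7124)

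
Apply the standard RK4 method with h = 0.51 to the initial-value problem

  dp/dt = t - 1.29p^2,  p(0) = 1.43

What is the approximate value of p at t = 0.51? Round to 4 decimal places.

0.8148

RK4: k1 = f(t_n, p_n); k2 = f(t_n + h/2, p_n + (h/2)·k1); k3 = f(t_n + h/2, p_n + (h/2)·k2); k4 = f(t_n + h, p_n + h·k3); p_{n+1} = p_n + (h/6)·(k1 + 2k2 + 2k3 + k4).
t=0.000000, p=1.430000:
  k1 = f(0.000000, 1.430000) = -2.637921
  k2 = f(0.255000, 0.757330) = -0.484878
  k3 = f(0.255000, 1.306356) = -1.946470
  k4 = f(0.510000, 0.437300) = 0.263312
  p ← 1.430000 + (0.51/6)·(k1 + 2k2 + 2k3 + k4) = 0.814829
p(0.51) ≈ 0.8148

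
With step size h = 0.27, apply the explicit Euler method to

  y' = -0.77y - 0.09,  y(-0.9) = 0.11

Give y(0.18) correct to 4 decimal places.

-0.0276

Euler: y_{n+1} = y_n + h·f(x_n, y_n).
x=-0.900000, y=0.110000: f=-0.174700 → y ← 0.110000 + 0.27·(-0.174700) = 0.062831
x=-0.630000, y=0.062831: f=-0.138380 → y ← 0.062831 + 0.27·(-0.138380) = 0.025468
x=-0.360000, y=0.025468: f=-0.109611 → y ← 0.025468 + 0.27·(-0.109611) = -0.004126
x=-0.090000, y=-0.004126: f=-0.086823 → y ← -0.004126 + 0.27·(-0.086823) = -0.027569
y(0.18) ≈ -0.0276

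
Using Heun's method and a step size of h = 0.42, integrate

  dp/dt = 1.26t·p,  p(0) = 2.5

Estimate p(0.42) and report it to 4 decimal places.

2.7778

Heun: k1 = f(t_n, p_n); k2 = f(t_n + h, p_n + h·k1); p_{n+1} = p_n + (h/2)·(k1 + k2).
t=0.000000, p=2.500000:
  k1 = f(0.000000, 2.500000) = 0.000000
  k2 = f(0.420000, 2.500000) = 1.323000
  p ← 2.500000 + (0.42/2)·(0.000000 + 1.323000) = 2.777830
p(0.42) ≈ 2.7778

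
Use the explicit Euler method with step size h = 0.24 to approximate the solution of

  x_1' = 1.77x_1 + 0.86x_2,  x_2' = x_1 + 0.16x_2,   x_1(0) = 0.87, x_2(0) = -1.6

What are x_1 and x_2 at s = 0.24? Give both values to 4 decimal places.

0.9093, -1.4526

Euler on (x_1,x_2): x_1_{n+1} = x_1_n + h·x_1', x_2_{n+1} = x_2_n + h·x_2'.
0.000000: (0.870000, -1.600000); f=(0.163900, 0.614000) → (0.909336, -1.452640)
(x_1(0.24), x_2(0.24)) ≈ (0.9093, -1.4526)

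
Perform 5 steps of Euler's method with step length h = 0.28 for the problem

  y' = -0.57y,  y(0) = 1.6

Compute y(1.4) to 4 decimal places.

Euler: y_{n+1} = y_n + h·f(t_n, y_n).
t=0.000000, y=1.600000: f=-0.912000 → y ← 1.600000 + 0.28·(-0.912000) = 1.344640
t=0.280000, y=1.344640: f=-0.766445 → y ← 1.344640 + 0.28·(-0.766445) = 1.130035
t=0.560000, y=1.130035: f=-0.644120 → y ← 1.130035 + 0.28·(-0.644120) = 0.949682
t=0.840000, y=0.949682: f=-0.541319 → y ← 0.949682 + 0.28·(-0.541319) = 0.798113
t=1.120000, y=0.798113: f=-0.454924 → y ← 0.798113 + 0.28·(-0.454924) = 0.670734
y(1.4) ≈ 0.6707

0.6707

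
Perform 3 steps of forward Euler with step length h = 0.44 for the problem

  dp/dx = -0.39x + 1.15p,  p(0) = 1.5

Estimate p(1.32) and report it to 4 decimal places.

4.8588

Euler: p_{n+1} = p_n + h·f(x_n, p_n).
x=0.000000, p=1.500000: f=1.725000 → p ← 1.500000 + 0.44·1.725000 = 2.259000
x=0.440000, p=2.259000: f=2.426250 → p ← 2.259000 + 0.44·2.426250 = 3.326550
x=0.880000, p=3.326550: f=3.482332 → p ← 3.326550 + 0.44·3.482332 = 4.858776
p(1.32) ≈ 4.8588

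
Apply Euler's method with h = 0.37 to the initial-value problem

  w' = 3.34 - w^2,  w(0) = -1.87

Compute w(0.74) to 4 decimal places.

-2.0677

Euler: w_{n+1} = w_n + h·f(x_n, w_n).
x=0.000000, w=-1.870000: f=-0.156900 → w ← -1.870000 + 0.37·(-0.156900) = -1.928053
x=0.370000, w=-1.928053: f=-0.377388 → w ← -1.928053 + 0.37·(-0.377388) = -2.067687
w(0.74) ≈ -2.0677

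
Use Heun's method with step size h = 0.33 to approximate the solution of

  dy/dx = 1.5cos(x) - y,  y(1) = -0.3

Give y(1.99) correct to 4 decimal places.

Heun: k1 = f(x_n, y_n); k2 = f(x_n + h, y_n + h·k1); y_{n+1} = y_n + (h/2)·(k1 + k2).
x=1.000000, y=-0.300000:
  k1 = f(1.000000, -0.300000) = 1.110453
  k2 = f(1.330000, 0.066450) = 0.291264
  y ← -0.300000 + (0.33/2)·(1.110453 + 0.291264) = -0.068717
x=1.330000, y=-0.068717:
  k1 = f(1.330000, -0.068717) = 0.426431
  k2 = f(1.660000, 0.072006) = -0.205634
  y ← -0.068717 + (0.33/2)·(0.426431 + (-0.205634)) = -0.032285
x=1.660000, y=-0.032285:
  k1 = f(1.660000, -0.032285) = -0.101343
  k2 = f(1.990000, -0.065728) = -0.544822
  y ← -0.032285 + (0.33/2)·(-0.101343 + (-0.544822)) = -0.138902
y(1.99) ≈ -0.1389

-0.1389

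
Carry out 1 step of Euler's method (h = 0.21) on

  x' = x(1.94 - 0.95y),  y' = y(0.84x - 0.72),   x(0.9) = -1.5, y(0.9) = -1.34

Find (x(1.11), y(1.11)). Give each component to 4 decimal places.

Euler on (x,y): x_{n+1} = x_n + h·x', y_{n+1} = y_n + h·y'.
0.900000: (-1.500000, -1.340000); f=(-4.819500, 2.653200) → (-2.512095, -0.782828)
(x(1.11), y(1.11)) ≈ (-2.5121, -0.7828)

-2.5121, -0.7828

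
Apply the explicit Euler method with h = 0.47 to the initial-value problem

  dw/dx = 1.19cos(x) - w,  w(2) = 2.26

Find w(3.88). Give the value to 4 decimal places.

Euler: w_{n+1} = w_n + h·f(x_n, w_n).
x=2.000000, w=2.260000: f=-2.755215 → w ← 2.260000 + 0.47·(-2.755215) = 0.965049
x=2.470000, w=0.965049: f=-1.896619 → w ← 0.965049 + 0.47·(-1.896619) = 0.073638
x=2.940000, w=0.073638: f=-1.239539 → w ← 0.073638 + 0.47·(-1.239539) = -0.508945
x=3.410000, w=-0.508945: f=-0.638446 → w ← -0.508945 + 0.47·(-0.638446) = -0.809015
w(3.88) ≈ -0.8090

-0.8090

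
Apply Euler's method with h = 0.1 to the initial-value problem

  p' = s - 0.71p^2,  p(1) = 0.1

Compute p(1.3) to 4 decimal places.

Euler: p_{n+1} = p_n + h·f(s_n, p_n).
s=1.000000, p=0.100000: f=0.992900 → p ← 0.100000 + 0.1·0.992900 = 0.199290
s=1.100000, p=0.199290: f=1.071801 → p ← 0.199290 + 0.1·1.071801 = 0.306470
s=1.200000, p=0.306470: f=1.133314 → p ← 0.306470 + 0.1·1.133314 = 0.419802
p(1.3) ≈ 0.4198

0.4198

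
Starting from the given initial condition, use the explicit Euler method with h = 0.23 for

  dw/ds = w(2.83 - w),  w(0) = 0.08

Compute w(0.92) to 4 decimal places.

0.5335

Euler: w_{n+1} = w_n + h·f(s_n, w_n).
s=0.000000, w=0.080000: f=0.220000 → w ← 0.080000 + 0.23·0.220000 = 0.130600
s=0.230000, w=0.130600: f=0.352542 → w ← 0.130600 + 0.23·0.352542 = 0.211685
s=0.460000, w=0.211685: f=0.554257 → w ← 0.211685 + 0.23·0.554257 = 0.339164
s=0.690000, w=0.339164: f=0.844801 → w ← 0.339164 + 0.23·0.844801 = 0.533468
w(0.92) ≈ 0.5335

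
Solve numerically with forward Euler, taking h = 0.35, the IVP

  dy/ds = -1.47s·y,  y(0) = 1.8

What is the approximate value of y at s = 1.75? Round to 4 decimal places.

0.1214

Euler: y_{n+1} = y_n + h·f(s_n, y_n).
s=0.000000, y=1.800000: f=0.000000 → y ← 1.800000 + 0.35·0.000000 = 1.800000
s=0.350000, y=1.800000: f=-0.926100 → y ← 1.800000 + 0.35·(-0.926100) = 1.475865
s=0.700000, y=1.475865: f=-1.518665 → y ← 1.475865 + 0.35·(-1.518665) = 0.944332
s=1.050000, y=0.944332: f=-1.457577 → y ← 0.944332 + 0.35·(-1.457577) = 0.434180
s=1.400000, y=0.434180: f=-0.893543 → y ← 0.434180 + 0.35·(-0.893543) = 0.121440
y(1.75) ≈ 0.1214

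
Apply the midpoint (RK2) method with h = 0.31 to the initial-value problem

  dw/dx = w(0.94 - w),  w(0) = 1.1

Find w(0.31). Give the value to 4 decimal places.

1.0559

Midpoint: k1 = f(x_n, w_n); k2 = f(x_n + h/2, w_n + (h/2)·k1); w_{n+1} = w_n + h·k2.
x=0.000000, w=1.100000:
  k1 = f(0.000000, 1.100000) = -0.176000
  k2 = f(0.155000, 1.072720) = -0.142371
  w ← 1.100000 + 0.31·(-0.142371) = 1.055865
w(0.31) ≈ 1.0559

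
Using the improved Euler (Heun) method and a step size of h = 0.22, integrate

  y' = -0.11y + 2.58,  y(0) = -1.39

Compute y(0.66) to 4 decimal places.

Heun: k1 = f(t_n, y_n); k2 = f(t_n + h, y_n + h·k1); y_{n+1} = y_n + (h/2)·(k1 + k2).
t=0.000000, y=-1.390000:
  k1 = f(0.000000, -1.390000) = 2.732900
  k2 = f(0.220000, -0.788762) = 2.666764
  y ← -1.390000 + (0.22/2)·(2.732900 + 2.666764) = -0.796037
t=0.220000, y=-0.796037:
  k1 = f(0.220000, -0.796037) = 2.667564
  k2 = f(0.440000, -0.209173) = 2.603009
  y ← -0.796037 + (0.22/2)·(2.667564 + 2.603009) = -0.216274
t=0.440000, y=-0.216274:
  k1 = f(0.440000, -0.216274) = 2.603790
  k2 = f(0.660000, 0.356560) = 2.540778
  y ← -0.216274 + (0.22/2)·(2.603790 + 2.540778) = 0.349629
y(0.66) ≈ 0.3496

0.3496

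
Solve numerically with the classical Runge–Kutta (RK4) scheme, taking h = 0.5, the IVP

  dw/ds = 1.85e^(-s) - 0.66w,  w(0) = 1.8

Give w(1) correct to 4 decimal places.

RK4: k1 = f(s_n, w_n); k2 = f(s_n + h/2, w_n + (h/2)·k1); k3 = f(s_n + h/2, w_n + (h/2)·k2); k4 = f(s_n + h, w_n + h·k3); w_{n+1} = w_n + (h/6)·(k1 + 2k2 + 2k3 + k4).
s=0.000000, w=1.800000:
  k1 = f(0.000000, 1.800000) = 0.662000
  k2 = f(0.250000, 1.965500) = 0.143551
  k3 = f(0.250000, 1.835888) = 0.229095
  k4 = f(0.500000, 1.914548) = -0.141520
  w ← 1.800000 + (0.5/6)·(k1 + 2k2 + 2k3 + k4) = 1.905481
s=0.500000, w=1.905481:
  k1 = f(0.500000, 1.905481) = -0.135536
  k2 = f(0.750000, 1.871597) = -0.361376
  k3 = f(0.750000, 1.815137) = -0.324112
  k4 = f(1.000000, 1.743425) = -0.470084
  w ← 1.905481 + (0.5/6)·(k1 + 2k2 + 2k3 + k4) = 1.740765
w(1) ≈ 1.7408

1.7408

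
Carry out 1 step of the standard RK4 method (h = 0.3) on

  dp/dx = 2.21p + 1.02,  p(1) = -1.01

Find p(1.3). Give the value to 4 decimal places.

RK4: k1 = f(x_n, p_n); k2 = f(x_n + h/2, p_n + (h/2)·k1); k3 = f(x_n + h/2, p_n + (h/2)·k2); k4 = f(x_n + h, p_n + h·k3); p_{n+1} = p_n + (h/6)·(k1 + 2k2 + 2k3 + k4).
x=1.000000, p=-1.010000:
  k1 = f(1.000000, -1.010000) = -1.212100
  k2 = f(1.150000, -1.191815) = -1.613911
  k3 = f(1.150000, -1.252087) = -1.747112
  k4 = f(1.300000, -1.534133) = -2.370435
  p ← -1.010000 + (0.3/6)·(k1 + 2k2 + 2k3 + k4) = -1.525229
p(1.3) ≈ -1.5252

-1.5252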